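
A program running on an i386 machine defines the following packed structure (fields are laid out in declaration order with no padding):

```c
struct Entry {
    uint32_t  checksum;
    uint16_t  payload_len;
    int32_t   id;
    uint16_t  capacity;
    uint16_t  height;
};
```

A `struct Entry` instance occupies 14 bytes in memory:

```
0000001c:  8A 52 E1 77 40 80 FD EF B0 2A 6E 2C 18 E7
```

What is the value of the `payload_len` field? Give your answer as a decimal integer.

`payload_len` follows `checksum` (4 bytes), so it starts at byte offset 4 and occupies 2 bytes.
Bytes at offsets 4..5: 40 80.
Little-endian stores the least-significant byte at the lowest address.
Reassemble most-significant byte first: 80 40 → 0x8040.
0x8040 = 32832.

32832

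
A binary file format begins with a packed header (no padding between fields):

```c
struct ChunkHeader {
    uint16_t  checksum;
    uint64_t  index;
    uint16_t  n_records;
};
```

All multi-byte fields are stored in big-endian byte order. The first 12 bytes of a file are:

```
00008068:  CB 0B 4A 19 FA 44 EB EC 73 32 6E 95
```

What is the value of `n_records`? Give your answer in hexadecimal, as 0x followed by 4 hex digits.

`n_records` follows `checksum` (2 B), `index` (8 B), so it starts at offset 2 + 8 = 10 and occupies 2 bytes.
Bytes at offsets 10..11: 6E 95.
Big-endian stores the most-significant byte at the lowest address.
The bytes are already most-significant first: 0x6E95.

0x6E95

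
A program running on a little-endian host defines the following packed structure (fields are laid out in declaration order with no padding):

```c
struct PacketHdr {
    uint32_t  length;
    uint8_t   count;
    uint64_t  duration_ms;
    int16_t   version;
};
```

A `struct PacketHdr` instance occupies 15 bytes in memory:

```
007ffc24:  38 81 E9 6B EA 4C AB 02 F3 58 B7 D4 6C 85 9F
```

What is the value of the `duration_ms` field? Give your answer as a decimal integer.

`duration_ms` follows `length` (4 B), `count` (1 B), so it starts at offset 4 + 1 = 5 and occupies 8 bytes.
Bytes at offsets 5..12: 4C AB 02 F3 58 B7 D4 6C.
In little-endian order the low byte comes first in memory.
Reassemble most-significant byte first: 6C D4 B7 58 F3 02 AB 4C → 0x6CD4B758F302AB4C.
0x6CD4B758F302AB4C = 7842094443820919628.

7842094443820919628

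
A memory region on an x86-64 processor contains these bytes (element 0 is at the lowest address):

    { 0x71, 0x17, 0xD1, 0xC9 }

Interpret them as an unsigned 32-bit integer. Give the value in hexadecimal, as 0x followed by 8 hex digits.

0xC9D11771

Little-endian stores the least-significant byte at the lowest address.
Reassemble most-significant byte first: C9 D1 17 71 → 0xC9D11771.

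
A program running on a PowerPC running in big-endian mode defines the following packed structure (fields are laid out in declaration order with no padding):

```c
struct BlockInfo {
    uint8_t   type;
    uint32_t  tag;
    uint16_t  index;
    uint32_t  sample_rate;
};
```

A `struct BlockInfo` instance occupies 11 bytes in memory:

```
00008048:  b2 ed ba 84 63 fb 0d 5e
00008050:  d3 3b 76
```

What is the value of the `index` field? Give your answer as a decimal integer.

`index` follows `type` (1 B), `tag` (4 B), so it starts at offset 1 + 4 = 5 and occupies 2 bytes.
Bytes at offsets 5..6: FB 0D.
In big-endian order the high byte comes first in memory.
The bytes are already most-significant first: 0xFB0D.
0xFB0D = 64269.

64269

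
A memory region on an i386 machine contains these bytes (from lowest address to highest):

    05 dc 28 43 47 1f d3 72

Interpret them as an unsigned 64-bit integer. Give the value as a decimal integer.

8273991331339623429

Little-endian stores the least-significant byte at the lowest address.
Reassemble most-significant byte first: 72 D3 1F 47 43 28 DC 05 → 0x72D31F474328DC05.
0x72D31F474328DC05 = 8273991331339623429.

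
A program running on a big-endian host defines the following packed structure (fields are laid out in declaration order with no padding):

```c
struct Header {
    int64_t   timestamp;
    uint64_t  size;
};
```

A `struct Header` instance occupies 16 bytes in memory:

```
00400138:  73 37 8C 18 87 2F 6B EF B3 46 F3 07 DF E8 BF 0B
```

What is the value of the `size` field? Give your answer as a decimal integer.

`size` follows `timestamp` (8 bytes), so it starts at byte offset 8 and occupies 8 bytes.
Bytes at offsets 8..15: B3 46 F3 07 DF E8 BF 0B.
In big-endian order the high byte comes first in memory.
The bytes are already most-significant first: 0xB346F307DFE8BF0B.
0xB346F307DFE8BF0B = 12918279796305739531.

12918279796305739531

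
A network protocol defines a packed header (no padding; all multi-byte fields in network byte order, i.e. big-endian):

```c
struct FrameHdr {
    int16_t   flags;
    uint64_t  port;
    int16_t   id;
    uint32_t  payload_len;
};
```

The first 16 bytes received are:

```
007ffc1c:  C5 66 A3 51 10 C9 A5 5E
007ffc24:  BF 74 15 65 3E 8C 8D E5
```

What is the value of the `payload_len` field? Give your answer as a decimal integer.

1049398757

`payload_len` follows `flags` (2 B), `port` (8 B), `id` (2 B), so it starts at offset 2 + 8 + 2 = 12 and occupies 4 bytes.
Bytes at offsets 12..15: 3E 8C 8D E5.
In big-endian order the high byte comes first in memory.
The bytes are already most-significant first: 0x3E8C8DE5.
0x3E8C8DE5 = 1049398757.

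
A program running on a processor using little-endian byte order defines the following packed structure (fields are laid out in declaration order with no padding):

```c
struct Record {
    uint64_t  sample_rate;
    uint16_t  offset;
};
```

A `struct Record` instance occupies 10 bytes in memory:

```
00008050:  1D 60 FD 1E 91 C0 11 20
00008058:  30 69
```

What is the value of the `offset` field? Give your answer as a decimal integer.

`offset` follows `sample_rate` (8 bytes), so it starts at byte offset 8 and occupies 2 bytes.
Bytes at offsets 8..9: 30 69.
Little-endian stores the least-significant byte at the lowest address.
Reassemble most-significant byte first: 69 30 → 0x6930.
0x6930 = 26928.

26928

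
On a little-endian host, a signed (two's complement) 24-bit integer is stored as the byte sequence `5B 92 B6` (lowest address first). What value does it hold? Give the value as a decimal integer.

In little-endian order the low byte comes first in memory.
Reassemble most-significant byte first: B6 92 5B → 0xB6925B.
Top bit is set, so as a signed 24-bit value this is 0xB6925B − 2^24 = -4812197.

-4812197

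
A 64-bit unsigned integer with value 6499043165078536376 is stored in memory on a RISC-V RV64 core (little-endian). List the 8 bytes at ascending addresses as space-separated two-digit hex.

B8 C0 6F 42 53 3D 31 5A

6499043165078536376 in hexadecimal, padded to 64 bits, is 0x5A313D53426FC0B8.
Split into bytes (most-significant first): 5A 31 3D 53 42 6F C0 B8.
Little-endian stores the least-significant byte at the lowest address.
So at ascending addresses the bytes are B8 C0 6F 42 53 3D 31 5A.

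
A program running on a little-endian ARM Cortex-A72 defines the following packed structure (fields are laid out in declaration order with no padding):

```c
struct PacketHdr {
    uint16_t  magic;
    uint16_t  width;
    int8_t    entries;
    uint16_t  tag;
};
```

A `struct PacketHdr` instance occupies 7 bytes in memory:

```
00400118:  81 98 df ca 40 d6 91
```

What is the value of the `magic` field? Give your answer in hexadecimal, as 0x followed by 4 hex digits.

`magic` is the first field, at byte offset 0, occupying 2 bytes.
Bytes at offsets 0..1: 81 98.
Little-endian: lowest address holds the least-significant byte.
Reassemble most-significant byte first: 98 81 → 0x9881.

0x9881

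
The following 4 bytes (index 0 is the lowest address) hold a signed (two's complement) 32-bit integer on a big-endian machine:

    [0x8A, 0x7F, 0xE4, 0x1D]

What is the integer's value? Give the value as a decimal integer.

-1971330019

Big-endian stores the most-significant byte at the lowest address.
The bytes are already most-significant first: 0x8A7FE41D.
Top bit is set, so as a signed 32-bit value this is 0x8A7FE41D − 2^32 = -1971330019.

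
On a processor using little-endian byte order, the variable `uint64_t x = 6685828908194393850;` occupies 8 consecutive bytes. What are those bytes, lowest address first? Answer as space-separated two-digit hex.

FA EE F6 0D F8 D5 C8 5C

6685828908194393850 in hexadecimal, padded to 64 bits, is 0x5CC8D5F80DF6EEFA.
Split into bytes (most-significant first): 5C C8 D5 F8 0D F6 EE FA.
Little-endian stores the least-significant byte at the lowest address.
So at ascending addresses the bytes are FA EE F6 0D F8 D5 C8 5C.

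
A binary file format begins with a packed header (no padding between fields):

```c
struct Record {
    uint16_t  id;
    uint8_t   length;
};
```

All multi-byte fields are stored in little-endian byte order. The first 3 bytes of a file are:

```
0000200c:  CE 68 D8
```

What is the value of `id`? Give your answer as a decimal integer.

`id` is the first field, at byte offset 0, occupying 2 bytes.
Bytes at offsets 0..1: CE 68.
In little-endian order the low byte comes first in memory.
Reassemble most-significant byte first: 68 CE → 0x68CE.
0x68CE = 26830.

26830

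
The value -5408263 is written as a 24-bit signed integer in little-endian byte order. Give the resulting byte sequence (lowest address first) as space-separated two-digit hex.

F9 79 AD

Two's complement of -5408263 in 24 bits: 5408263 = 0x528607; invert → 0xAD79F8; add 1 → 0xAD79F9.
Split into bytes (most-significant first): AD 79 F9.
Little-endian: lowest address holds the least-significant byte.
So at ascending addresses the bytes are F9 79 AD.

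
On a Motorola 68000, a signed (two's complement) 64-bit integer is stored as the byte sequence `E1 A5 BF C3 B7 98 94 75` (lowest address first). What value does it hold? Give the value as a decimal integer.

-2187131196698749835

In big-endian order the high byte comes first in memory.
The bytes are already most-significant first: 0xE1A5BFC3B7989475.
Top bit is set, so as a signed 64-bit value this is 0xE1A5BFC3B7989475 − 2^64 = -2187131196698749835.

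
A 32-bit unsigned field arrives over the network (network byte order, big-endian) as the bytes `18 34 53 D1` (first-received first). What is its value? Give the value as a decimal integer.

Big-endian stores the most-significant byte at the lowest address.
The bytes are already most-significant first: 0x183453D1.
0x183453D1 = 406082513.

406082513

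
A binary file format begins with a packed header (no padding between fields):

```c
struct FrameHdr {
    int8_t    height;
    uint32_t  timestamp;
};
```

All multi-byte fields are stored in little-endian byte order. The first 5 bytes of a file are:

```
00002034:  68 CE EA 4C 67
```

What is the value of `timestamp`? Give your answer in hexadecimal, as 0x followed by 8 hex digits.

0x674CEACE

`timestamp` follows `height` (1 byte), so it starts at byte offset 1 and occupies 4 bytes.
Bytes at offsets 1..4: CE EA 4C 67.
In little-endian order the low byte comes first in memory.
Reassemble most-significant byte first: 67 4C EA CE → 0x674CEACE.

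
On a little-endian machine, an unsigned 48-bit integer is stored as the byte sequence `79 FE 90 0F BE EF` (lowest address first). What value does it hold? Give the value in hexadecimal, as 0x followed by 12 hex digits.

Little-endian: lowest address holds the least-significant byte.
Reassemble most-significant byte first: EF BE 0F 90 FE 79 → 0xEFBE0F90FE79.

0xEFBE0F90FE79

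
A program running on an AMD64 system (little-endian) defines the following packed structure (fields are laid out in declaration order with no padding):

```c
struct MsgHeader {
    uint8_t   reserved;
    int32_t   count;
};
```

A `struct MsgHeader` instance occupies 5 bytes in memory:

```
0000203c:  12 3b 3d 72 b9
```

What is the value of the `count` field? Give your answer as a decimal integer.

`count` follows `reserved` (1 byte), so it starts at byte offset 1 and occupies 4 bytes.
Bytes at offsets 1..4: 3B 3D 72 B9.
Little-endian stores the least-significant byte at the lowest address.
Reassemble most-significant byte first: B9 72 3D 3B → 0xB9723D3B.
Top bit is set, so as a signed 32-bit value this is 0xB9723D3B − 2^32 = -1183695557.

-1183695557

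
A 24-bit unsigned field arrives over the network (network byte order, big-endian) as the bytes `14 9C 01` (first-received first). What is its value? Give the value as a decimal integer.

1350657

In big-endian order the high byte comes first in memory.
The bytes are already most-significant first: 0x149C01.
0x149C01 = 1350657.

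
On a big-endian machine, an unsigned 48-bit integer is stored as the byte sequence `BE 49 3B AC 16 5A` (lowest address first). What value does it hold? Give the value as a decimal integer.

Big-endian stores the most-significant byte at the lowest address.
The bytes are already most-significant first: 0xBE493BAC165A.
0xBE493BAC165A = 209221743023706.

209221743023706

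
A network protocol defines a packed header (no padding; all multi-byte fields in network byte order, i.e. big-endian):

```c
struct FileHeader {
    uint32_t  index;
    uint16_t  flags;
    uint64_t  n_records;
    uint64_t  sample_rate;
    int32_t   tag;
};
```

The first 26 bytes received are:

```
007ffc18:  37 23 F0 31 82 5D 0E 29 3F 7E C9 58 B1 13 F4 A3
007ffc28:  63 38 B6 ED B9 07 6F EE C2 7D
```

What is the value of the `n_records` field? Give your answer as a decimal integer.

1020416604352590099

`n_records` follows `index` (4 B), `flags` (2 B), so it starts at offset 4 + 2 = 6 and occupies 8 bytes.
Bytes at offsets 6..13: 0E 29 3F 7E C9 58 B1 13.
Big-endian stores the most-significant byte at the lowest address.
The bytes are already most-significant first: 0x0E293F7EC958B113.
0x0E293F7EC958B113 = 1020416604352590099.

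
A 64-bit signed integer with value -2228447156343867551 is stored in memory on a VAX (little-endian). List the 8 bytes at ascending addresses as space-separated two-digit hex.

Two's complement of -2228447156343867551 in 64 bits: 2228447156343867551 = 0x1EED08E1C29B089F; invert → 0xE112F71E3D64F760; add 1 → 0xE112F71E3D64F761.
Split into bytes (most-significant first): E1 12 F7 1E 3D 64 F7 61.
Little-endian: lowest address holds the least-significant byte.
So at ascending addresses the bytes are 61 F7 64 3D 1E F7 12 E1.

61 F7 64 3D 1E F7 12 E1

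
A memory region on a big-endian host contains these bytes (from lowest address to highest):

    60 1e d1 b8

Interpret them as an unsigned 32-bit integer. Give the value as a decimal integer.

Big-endian stores the most-significant byte at the lowest address.
The bytes are already most-significant first: 0x601ED1B8.
0x601ED1B8 = 1612632504.

1612632504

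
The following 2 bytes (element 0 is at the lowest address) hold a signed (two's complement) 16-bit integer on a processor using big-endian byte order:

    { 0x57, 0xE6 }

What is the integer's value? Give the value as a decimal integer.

22502

Big-endian stores the most-significant byte at the lowest address.
The bytes are already most-significant first: 0x57E6.
0x57E6 = 22502.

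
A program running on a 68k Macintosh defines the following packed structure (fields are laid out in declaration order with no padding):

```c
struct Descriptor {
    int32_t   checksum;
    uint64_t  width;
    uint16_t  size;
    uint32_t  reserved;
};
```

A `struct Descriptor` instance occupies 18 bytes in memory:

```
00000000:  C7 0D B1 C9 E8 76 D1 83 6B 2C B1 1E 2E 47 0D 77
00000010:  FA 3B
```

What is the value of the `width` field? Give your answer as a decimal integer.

16750806226420150558

`width` follows `checksum` (4 bytes), so it starts at byte offset 4 and occupies 8 bytes.
Bytes at offsets 4..11: E8 76 D1 83 6B 2C B1 1E.
In big-endian order the high byte comes first in memory.
The bytes are already most-significant first: 0xE876D1836B2CB11E.
0xE876D1836B2CB11E = 16750806226420150558.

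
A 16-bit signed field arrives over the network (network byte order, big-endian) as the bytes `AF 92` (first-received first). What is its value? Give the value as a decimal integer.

-20590

Big-endian stores the most-significant byte at the lowest address.
The bytes are already most-significant first: 0xAF92.
Top bit is set, so as a signed 16-bit value this is 0xAF92 − 2^16 = -20590.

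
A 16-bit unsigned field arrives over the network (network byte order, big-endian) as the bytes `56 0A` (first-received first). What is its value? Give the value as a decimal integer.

In big-endian order the high byte comes first in memory.
The bytes are already most-significant first: 0x560A.
0x560A = 22026.

22026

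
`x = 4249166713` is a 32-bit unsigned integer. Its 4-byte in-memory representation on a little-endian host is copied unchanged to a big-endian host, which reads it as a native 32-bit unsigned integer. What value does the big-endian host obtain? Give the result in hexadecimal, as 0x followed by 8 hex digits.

4249166713 in 32-bit hexadecimal is 0xFD452379.
Stored little-endian, the bytes at ascending addresses are 79 23 45 FD.
Read back as big-endian, the last byte is least significant, giving 0x792345FD.

0x792345FD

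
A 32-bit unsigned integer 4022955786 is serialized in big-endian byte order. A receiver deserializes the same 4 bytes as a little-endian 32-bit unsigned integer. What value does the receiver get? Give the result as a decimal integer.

175098351

4022955786 in 32-bit hexadecimal is 0xEFC96F0A.
Stored big-endian, the bytes at ascending addresses are EF C9 6F 0A.
Read back as little-endian, the first byte is least significant, giving 0x0A6FC9EF.
0x0A6FC9EF = 175098351.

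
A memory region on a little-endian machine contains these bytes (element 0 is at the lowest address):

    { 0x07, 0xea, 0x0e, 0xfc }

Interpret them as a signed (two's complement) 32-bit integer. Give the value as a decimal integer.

-66131449

Little-endian: lowest address holds the least-significant byte.
Reassemble most-significant byte first: FC 0E EA 07 → 0xFC0EEA07.
Top bit is set, so as a signed 32-bit value this is 0xFC0EEA07 − 2^32 = -66131449.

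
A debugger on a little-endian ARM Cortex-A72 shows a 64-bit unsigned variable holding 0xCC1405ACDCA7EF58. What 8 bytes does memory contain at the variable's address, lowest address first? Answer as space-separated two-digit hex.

58 EF A7 DC AC 05 14 CC

Split into bytes (most-significant first): CC 14 05 AC DC A7 EF 58.
In little-endian order the low byte comes first in memory.
So at ascending addresses the bytes are 58 EF A7 DC AC 05 14 CC.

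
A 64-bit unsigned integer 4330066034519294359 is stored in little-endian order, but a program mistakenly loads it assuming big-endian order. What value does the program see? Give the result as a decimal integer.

4330066034519294359 in 64-bit hexadecimal is 0x3C177C1DE181C197.
Stored little-endian, the bytes at ascending addresses are 97 C1 81 E1 1D 7C 17 3C.
Read back as big-endian, the last byte is least significant, giving 0x97C181E11D7C173C.
0x97C181E11D7C173C = 10935164174094571324.

10935164174094571324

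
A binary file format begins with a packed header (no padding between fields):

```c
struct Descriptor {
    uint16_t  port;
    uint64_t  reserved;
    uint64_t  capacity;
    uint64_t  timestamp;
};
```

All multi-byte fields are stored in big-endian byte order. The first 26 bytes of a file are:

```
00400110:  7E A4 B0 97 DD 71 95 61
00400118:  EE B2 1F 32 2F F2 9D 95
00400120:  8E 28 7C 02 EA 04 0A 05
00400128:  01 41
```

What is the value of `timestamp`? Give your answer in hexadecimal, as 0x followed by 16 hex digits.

0x7C02EA040A050141

`timestamp` follows `port` (2 B), `reserved` (8 B), `capacity` (8 B), so it starts at offset 2 + 8 + 8 = 18 and occupies 8 bytes.
Bytes at offsets 18..25: 7C 02 EA 04 0A 05 01 41.
In big-endian order the high byte comes first in memory.
The bytes are already most-significant first: 0x7C02EA040A050141.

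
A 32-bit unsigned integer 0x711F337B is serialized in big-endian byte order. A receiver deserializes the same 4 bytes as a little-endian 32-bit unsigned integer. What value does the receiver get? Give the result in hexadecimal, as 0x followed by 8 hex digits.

0x7B331F71

Stored big-endian, the bytes at ascending addresses are 71 1F 33 7B.
Read back as little-endian, the first byte is least significant, giving 0x7B331F71.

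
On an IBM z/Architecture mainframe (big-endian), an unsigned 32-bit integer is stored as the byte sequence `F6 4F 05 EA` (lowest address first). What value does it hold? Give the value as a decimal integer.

Big-endian: lowest address holds the most-significant byte.
The bytes are already most-significant first: 0xF64F05EA.
0xF64F05EA = 4132373994.

4132373994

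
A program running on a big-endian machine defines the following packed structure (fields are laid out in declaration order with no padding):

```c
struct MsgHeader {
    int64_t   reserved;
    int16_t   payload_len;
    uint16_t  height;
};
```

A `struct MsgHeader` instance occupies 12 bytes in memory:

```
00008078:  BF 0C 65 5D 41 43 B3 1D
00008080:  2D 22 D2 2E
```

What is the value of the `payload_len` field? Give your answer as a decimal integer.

`payload_len` follows `reserved` (8 bytes), so it starts at byte offset 8 and occupies 2 bytes.
Bytes at offsets 8..9: 2D 22.
In big-endian order the high byte comes first in memory.
The bytes are already most-significant first: 0x2D22.
0x2D22 = 11554.

11554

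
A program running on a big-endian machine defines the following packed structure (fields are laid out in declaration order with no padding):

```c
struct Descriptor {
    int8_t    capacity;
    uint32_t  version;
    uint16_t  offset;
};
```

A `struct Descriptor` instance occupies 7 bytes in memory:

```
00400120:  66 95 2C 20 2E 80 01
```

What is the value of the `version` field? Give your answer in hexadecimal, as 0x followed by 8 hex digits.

`version` follows `capacity` (1 byte), so it starts at byte offset 1 and occupies 4 bytes.
Bytes at offsets 1..4: 95 2C 20 2E.
Big-endian stores the most-significant byte at the lowest address.
The bytes are already most-significant first: 0x952C202E.

0x952C202E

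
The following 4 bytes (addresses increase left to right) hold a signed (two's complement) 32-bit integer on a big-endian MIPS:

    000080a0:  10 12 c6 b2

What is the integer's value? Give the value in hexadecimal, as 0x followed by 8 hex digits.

Big-endian: lowest address holds the most-significant byte.
The bytes are already most-significant first: 0x1012C6B2.

0x1012C6B2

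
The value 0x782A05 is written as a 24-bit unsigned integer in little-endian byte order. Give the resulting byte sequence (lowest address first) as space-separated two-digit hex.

05 2A 78

Split into bytes (most-significant first): 78 2A 05.
Little-endian: lowest address holds the least-significant byte.
So at ascending addresses the bytes are 05 2A 78.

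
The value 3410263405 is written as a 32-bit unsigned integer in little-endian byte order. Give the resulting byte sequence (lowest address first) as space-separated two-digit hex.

6D 7D 44 CB

3410263405 in hexadecimal, padded to 32 bits, is 0xCB447D6D.
Split into bytes (most-significant first): CB 44 7D 6D.
Little-endian: lowest address holds the least-significant byte.
So at ascending addresses the bytes are 6D 7D 44 CB.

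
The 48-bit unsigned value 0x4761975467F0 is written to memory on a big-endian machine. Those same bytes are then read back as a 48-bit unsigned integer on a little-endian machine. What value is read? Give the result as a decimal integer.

Stored big-endian, the bytes at ascending addresses are 47 61 97 54 67 F0.
Read back as little-endian, the first byte is least significant, giving 0xF06754976147.
0xF06754976147 = 264326591504711.

264326591504711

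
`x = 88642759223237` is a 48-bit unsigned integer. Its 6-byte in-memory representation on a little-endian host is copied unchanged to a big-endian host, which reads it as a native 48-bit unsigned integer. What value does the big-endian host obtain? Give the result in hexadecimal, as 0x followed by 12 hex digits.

88642759223237 in 48-bit hexadecimal is 0x509EC02CE7C5.
Stored little-endian, the bytes at ascending addresses are C5 E7 2C C0 9E 50.
Read back as big-endian, the last byte is least significant, giving 0xC5E72CC09E50.

0xC5E72CC09E50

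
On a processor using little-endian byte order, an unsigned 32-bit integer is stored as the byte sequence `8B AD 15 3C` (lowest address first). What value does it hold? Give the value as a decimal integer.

In little-endian order the low byte comes first in memory.
Reassemble most-significant byte first: 3C 15 AD 8B → 0x3C15AD8B.
0x3C15AD8B = 1008053643.

1008053643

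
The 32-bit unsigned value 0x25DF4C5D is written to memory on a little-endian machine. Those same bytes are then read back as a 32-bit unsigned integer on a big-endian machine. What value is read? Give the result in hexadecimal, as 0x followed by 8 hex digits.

0x5D4CDF25

Stored little-endian, the bytes at ascending addresses are 5D 4C DF 25.
Read back as big-endian, the last byte is least significant, giving 0x5D4CDF25.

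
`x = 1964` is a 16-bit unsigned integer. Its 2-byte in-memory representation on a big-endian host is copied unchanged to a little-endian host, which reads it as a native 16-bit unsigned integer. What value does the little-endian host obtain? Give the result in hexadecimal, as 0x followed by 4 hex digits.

0xAC07

1964 in 16-bit hexadecimal is 0x07AC.
Stored big-endian, the bytes at ascending addresses are 07 AC.
Read back as little-endian, the first byte is least significant, giving 0xAC07.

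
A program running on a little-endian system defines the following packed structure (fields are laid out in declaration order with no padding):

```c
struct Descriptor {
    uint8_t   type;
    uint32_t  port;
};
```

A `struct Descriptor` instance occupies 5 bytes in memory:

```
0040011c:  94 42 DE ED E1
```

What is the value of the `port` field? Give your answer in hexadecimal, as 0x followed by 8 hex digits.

`port` follows `type` (1 byte), so it starts at byte offset 1 and occupies 4 bytes.
Bytes at offsets 1..4: 42 DE ED E1.
Little-endian: lowest address holds the least-significant byte.
Reassemble most-significant byte first: E1 ED DE 42 → 0xE1EDDE42.

0xE1EDDE42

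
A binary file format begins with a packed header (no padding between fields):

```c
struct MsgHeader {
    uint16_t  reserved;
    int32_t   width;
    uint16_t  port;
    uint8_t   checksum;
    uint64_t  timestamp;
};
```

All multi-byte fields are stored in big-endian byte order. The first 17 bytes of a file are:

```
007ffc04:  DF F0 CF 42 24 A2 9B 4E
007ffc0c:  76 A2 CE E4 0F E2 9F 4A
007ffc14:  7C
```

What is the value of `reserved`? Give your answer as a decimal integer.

57328

`reserved` is the first field, at byte offset 0, occupying 2 bytes.
Bytes at offsets 0..1: DF F0.
In big-endian order the high byte comes first in memory.
The bytes are already most-significant first: 0xDFF0.
0xDFF0 = 57328.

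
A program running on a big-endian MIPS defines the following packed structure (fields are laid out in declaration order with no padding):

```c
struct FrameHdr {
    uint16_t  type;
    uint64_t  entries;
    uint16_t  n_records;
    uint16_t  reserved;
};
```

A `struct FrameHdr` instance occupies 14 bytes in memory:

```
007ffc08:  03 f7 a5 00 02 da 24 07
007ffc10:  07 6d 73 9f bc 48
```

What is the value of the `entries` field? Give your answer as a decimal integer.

`entries` follows `type` (2 bytes), so it starts at byte offset 2 and occupies 8 bytes.
Bytes at offsets 2..9: A5 00 02 DA 24 07 07 6D.
Big-endian stores the most-significant byte at the lowest address.
The bytes are already most-significant first: 0xA50002DA2407076D.
0xA50002DA2407076D = 11889506152188675949.

11889506152188675949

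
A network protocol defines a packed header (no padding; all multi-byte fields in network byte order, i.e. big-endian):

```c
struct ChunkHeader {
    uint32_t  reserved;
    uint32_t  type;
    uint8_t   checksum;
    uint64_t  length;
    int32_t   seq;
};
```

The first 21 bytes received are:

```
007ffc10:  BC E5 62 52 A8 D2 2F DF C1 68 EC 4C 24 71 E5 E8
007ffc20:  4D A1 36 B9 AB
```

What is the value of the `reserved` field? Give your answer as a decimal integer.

`reserved` is the first field, at byte offset 0, occupying 4 bytes.
Bytes at offsets 0..3: BC E5 62 52.
Big-endian stores the most-significant byte at the lowest address.
The bytes are already most-significant first: 0xBCE56252.
0xBCE56252 = 3169149522.

3169149522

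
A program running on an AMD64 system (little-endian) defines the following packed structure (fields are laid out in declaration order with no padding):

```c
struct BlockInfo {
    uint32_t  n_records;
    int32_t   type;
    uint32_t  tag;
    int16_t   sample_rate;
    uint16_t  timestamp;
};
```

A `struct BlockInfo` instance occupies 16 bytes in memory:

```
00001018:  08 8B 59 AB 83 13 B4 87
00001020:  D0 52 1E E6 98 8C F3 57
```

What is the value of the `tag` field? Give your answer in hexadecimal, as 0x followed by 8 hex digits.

`tag` follows `n_records` (4 B), `type` (4 B), so it starts at offset 4 + 4 = 8 and occupies 4 bytes.
Bytes at offsets 8..11: D0 52 1E E6.
Little-endian stores the least-significant byte at the lowest address.
Reassemble most-significant byte first: E6 1E 52 D0 → 0xE61E52D0.

0xE61E52D0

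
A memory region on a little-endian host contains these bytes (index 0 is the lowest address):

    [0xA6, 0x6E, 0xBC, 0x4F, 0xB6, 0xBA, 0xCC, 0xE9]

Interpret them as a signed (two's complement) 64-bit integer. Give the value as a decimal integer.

In little-endian order the low byte comes first in memory.
Reassemble most-significant byte first: E9 CC BA B6 4F BC 6E A6 → 0xE9CCBAB64FBC6EA6.
Top bit is set, so as a signed 64-bit value this is 0xE9CCBAB64FBC6EA6 − 2^64 = -1599698475438805338.

-1599698475438805338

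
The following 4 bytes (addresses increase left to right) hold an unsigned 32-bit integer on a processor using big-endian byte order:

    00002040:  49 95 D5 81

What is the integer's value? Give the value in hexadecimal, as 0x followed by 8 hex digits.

0x4995D581

Big-endian: lowest address holds the most-significant byte.
The bytes are already most-significant first: 0x4995D581.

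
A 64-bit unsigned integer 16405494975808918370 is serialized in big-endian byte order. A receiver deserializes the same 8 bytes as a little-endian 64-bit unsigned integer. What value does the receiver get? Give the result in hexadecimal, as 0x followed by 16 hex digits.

16405494975808918370 in 64-bit hexadecimal is 0xE3AC06C2AD8BD362.
Stored big-endian, the bytes at ascending addresses are E3 AC 06 C2 AD 8B D3 62.
Read back as little-endian, the first byte is least significant, giving 0x62D38BADC206ACE3.

0x62D38BADC206ACE3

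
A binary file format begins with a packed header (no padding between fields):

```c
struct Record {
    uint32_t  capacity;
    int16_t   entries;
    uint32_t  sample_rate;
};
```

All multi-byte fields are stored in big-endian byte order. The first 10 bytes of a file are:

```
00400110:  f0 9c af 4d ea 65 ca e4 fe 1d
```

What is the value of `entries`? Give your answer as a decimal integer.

-5531

`entries` follows `capacity` (4 bytes), so it starts at byte offset 4 and occupies 2 bytes.
Bytes at offsets 4..5: EA 65.
In big-endian order the high byte comes first in memory.
The bytes are already most-significant first: 0xEA65.
Top bit is set, so as a signed 16-bit value this is 0xEA65 − 2^16 = -5531.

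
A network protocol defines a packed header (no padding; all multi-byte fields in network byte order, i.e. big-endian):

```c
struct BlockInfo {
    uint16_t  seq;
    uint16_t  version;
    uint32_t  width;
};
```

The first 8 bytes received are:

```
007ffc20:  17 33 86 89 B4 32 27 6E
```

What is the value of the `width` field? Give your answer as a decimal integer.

3023185774

`width` follows `seq` (2 B), `version` (2 B), so it starts at offset 2 + 2 = 4 and occupies 4 bytes.
Bytes at offsets 4..7: B4 32 27 6E.
Big-endian stores the most-significant byte at the lowest address.
The bytes are already most-significant first: 0xB432276E.
0xB432276E = 3023185774.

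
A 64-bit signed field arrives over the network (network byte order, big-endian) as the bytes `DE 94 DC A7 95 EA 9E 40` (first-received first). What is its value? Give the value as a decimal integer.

-2408057288403542464

Big-endian stores the most-significant byte at the lowest address.
The bytes are already most-significant first: 0xDE94DCA795EA9E40.
Top bit is set, so as a signed 64-bit value this is 0xDE94DCA795EA9E40 − 2^64 = -2408057288403542464.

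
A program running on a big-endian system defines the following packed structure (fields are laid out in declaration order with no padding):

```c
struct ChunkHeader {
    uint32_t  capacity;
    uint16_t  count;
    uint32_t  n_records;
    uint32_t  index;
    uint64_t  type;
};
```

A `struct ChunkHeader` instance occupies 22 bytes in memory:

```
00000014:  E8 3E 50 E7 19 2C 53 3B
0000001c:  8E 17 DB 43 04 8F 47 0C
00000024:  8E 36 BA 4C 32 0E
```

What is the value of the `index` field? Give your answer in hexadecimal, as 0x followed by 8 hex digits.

`index` follows `capacity` (4 B), `count` (2 B), `n_records` (4 B), so it starts at offset 4 + 2 + 4 = 10 and occupies 4 bytes.
Bytes at offsets 10..13: DB 43 04 8F.
Big-endian stores the most-significant byte at the lowest address.
The bytes are already most-significant first: 0xDB43048F.

0xDB43048F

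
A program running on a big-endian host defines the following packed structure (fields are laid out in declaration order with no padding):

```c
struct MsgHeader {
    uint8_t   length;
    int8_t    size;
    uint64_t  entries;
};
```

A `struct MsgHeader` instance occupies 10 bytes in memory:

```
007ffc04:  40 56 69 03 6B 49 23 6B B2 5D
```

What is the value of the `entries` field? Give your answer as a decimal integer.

`entries` follows `length` (1 B), `size` (1 B), so it starts at offset 1 + 1 = 2 and occupies 8 bytes.
Bytes at offsets 2..9: 69 03 6B 49 23 6B B2 5D.
In big-endian order the high byte comes first in memory.
The bytes are already most-significant first: 0x69036B49236BB25D.
0x69036B49236BB25D = 7567009760783610461.

7567009760783610461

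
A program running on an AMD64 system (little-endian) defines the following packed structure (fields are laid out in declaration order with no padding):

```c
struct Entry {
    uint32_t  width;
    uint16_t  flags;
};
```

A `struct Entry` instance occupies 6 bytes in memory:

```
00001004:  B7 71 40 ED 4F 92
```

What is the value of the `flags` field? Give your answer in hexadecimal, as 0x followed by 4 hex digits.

0x924F

`flags` follows `width` (4 bytes), so it starts at byte offset 4 and occupies 2 bytes.
Bytes at offsets 4..5: 4F 92.
In little-endian order the low byte comes first in memory.
Reassemble most-significant byte first: 92 4F → 0x924F.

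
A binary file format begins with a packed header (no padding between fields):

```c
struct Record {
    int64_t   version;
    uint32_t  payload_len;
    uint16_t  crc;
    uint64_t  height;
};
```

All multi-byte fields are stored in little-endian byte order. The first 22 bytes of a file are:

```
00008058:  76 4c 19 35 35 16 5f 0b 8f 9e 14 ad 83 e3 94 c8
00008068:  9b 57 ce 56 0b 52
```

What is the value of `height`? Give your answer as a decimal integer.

`height` follows `version` (8 B), `payload_len` (4 B), `crc` (2 B), so it starts at offset 8 + 4 + 2 = 14 and occupies 8 bytes.
Bytes at offsets 14..21: 94 C8 9B 57 CE 56 0B 52.
Little-endian stores the least-significant byte at the lowest address.
Reassemble most-significant byte first: 52 0B 56 CE 57 9B C8 94 → 0x520B56CE579BC894.
0x520B56CE579BC894 = 5911914380086986900.

5911914380086986900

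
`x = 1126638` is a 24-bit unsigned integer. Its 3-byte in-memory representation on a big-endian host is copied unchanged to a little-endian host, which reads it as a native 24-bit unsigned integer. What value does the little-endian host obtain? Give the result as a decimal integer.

15609873

1126638 in 24-bit hexadecimal is 0x1130EE.
Stored big-endian, the bytes at ascending addresses are 11 30 EE.
Read back as little-endian, the first byte is least significant, giving 0xEE3011.
0xEE3011 = 15609873.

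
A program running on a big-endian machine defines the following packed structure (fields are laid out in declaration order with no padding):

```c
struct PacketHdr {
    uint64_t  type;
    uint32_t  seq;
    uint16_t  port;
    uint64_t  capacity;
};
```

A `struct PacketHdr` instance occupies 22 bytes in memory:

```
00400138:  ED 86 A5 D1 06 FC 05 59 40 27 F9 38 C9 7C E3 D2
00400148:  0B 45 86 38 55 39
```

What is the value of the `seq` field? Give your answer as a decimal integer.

1076361528

`seq` follows `type` (8 bytes), so it starts at byte offset 8 and occupies 4 bytes.
Bytes at offsets 8..11: 40 27 F9 38.
In big-endian order the high byte comes first in memory.
The bytes are already most-significant first: 0x4027F938.
0x4027F938 = 1076361528.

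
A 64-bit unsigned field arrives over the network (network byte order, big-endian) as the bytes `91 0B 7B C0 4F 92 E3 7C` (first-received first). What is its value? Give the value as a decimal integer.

10451583426142331772

Big-endian: lowest address holds the most-significant byte.
The bytes are already most-significant first: 0x910B7BC04F92E37C.
0x910B7BC04F92E37C = 10451583426142331772.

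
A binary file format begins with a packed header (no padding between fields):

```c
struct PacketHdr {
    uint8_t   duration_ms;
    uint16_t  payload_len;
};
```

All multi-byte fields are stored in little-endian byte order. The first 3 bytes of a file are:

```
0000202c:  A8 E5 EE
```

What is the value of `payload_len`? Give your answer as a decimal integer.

`payload_len` follows `duration_ms` (1 byte), so it starts at byte offset 1 and occupies 2 bytes.
Bytes at offsets 1..2: E5 EE.
Little-endian: lowest address holds the least-significant byte.
Reassemble most-significant byte first: EE E5 → 0xEEE5.
0xEEE5 = 61157.

61157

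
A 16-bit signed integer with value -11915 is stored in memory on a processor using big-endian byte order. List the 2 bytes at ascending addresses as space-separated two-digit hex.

D1 75

Two's complement of -11915 in 16 bits: 11915 = 0x2E8B; invert → 0xD174; add 1 → 0xD175.
Split into bytes (most-significant first): D1 75.
Big-endian: lowest address holds the most-significant byte.
So the memory order matches the most-significant-first order: D1 75.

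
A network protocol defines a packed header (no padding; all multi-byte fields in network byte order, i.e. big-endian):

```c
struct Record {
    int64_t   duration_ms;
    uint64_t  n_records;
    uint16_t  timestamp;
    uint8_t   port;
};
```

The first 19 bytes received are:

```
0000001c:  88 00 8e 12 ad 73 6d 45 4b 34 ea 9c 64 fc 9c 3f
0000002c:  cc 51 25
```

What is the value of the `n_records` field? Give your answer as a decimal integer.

`n_records` follows `duration_ms` (8 bytes), so it starts at byte offset 8 and occupies 8 bytes.
Bytes at offsets 8..15: 4B 34 EA 9C 64 FC 9C 3F.
Big-endian stores the most-significant byte at the lowest address.
The bytes are already most-significant first: 0x4B34EA9C64FC9C3F.
0x4B34EA9C64FC9C3F = 5419214209063623743.

5419214209063623743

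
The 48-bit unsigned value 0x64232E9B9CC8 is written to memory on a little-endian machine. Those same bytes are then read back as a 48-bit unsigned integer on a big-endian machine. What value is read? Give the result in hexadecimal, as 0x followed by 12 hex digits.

0xC89C9B2E2364

Stored little-endian, the bytes at ascending addresses are C8 9C 9B 2E 23 64.
Read back as big-endian, the last byte is least significant, giving 0xC89C9B2E2364.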